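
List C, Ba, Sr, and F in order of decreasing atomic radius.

C is in period 2, group 14; F is in period 2, group 17; Sr is in period 5, group 2; Ba is in period 6, group 2.
Moving right in a period, electrons are added to the same shell under a stronger nuclear pull, so atoms get smaller; moving down, a new shell is opened and atoms get larger.
Neither a single period nor a single group — weigh both effects.
C > F: both are in period 2; the period trend gives C the larger value.
Sr > C: relative to C, both the across-period and down-group shifts push Sr's atomic radius up.
Ba > Sr: they share group 2; the group trend gives Ba the larger value.
Approximate values (pm): C 75, F 64, Sr 185, Ba 196.
So from largest to smallest: Ba > Sr > C > F.

Ba, Sr, C, F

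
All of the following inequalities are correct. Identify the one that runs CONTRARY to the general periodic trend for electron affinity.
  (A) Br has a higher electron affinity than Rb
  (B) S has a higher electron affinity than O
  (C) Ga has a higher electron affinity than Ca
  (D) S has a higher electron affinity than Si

(B)

The general trend: electron affinity increases across a period and decreases down a group.
(A) Br (period 4, group 17) vs Rb (period 5, group 1): the stated order agrees with the simple trend.
(B) S (period 3, group 16) vs O (period 2, group 16): the stated order contradicts the simple trend.
(C) Ga (period 4, group 13) vs Ca (period 4, group 2): the stated order agrees with the simple trend.
(D) S (period 3, group 16) vs Si (period 3, group 14): the stated order agrees with the simple trend.
The exception is (B): the compact 2p subshell of O repels the added electron more than S's larger 3p does.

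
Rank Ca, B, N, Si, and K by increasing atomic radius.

N < B < Si < Ca < K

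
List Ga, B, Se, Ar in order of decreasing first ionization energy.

Across a period the outer electron is held more tightly (higher IE₁); down a group it sits in a higher shell, more shielded, and comes off more easily.
Neither a single period nor a single group — weigh both effects.
B > Ga: B sits above Ga in group 13, so the down-group effect alone puts B higher.
Se > B: the two effects oppose for this pair; the across-period effect wins (941 vs 801 kJ/mol).
Ar > Se: relative to Se, both the across-period and down-group shifts push Ar's first ionization energy up.
Approximate values (kJ/mol): B 801, Ar 1521, Ga 579, Se 941.
So from highest to lowest: Ar > Se > B > Ga.

Ar > Se > B > Ga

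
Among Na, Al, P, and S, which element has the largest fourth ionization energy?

IE_4 is the cost of taking one more electron from the +3 cation: Na³⁺ is already 2 electrons into the core; Al³⁺ is the bare [Ne] core; P³⁺ still has 2 valence electrons; S³⁺ still has 3 valence electrons.
Pulling an electron out of a noble-gas core costs far more than removing a remaining valence electron, so Na and Al sit at the high end of IE_4.
Valence configurations: P³⁺ [Ne]3s², S³⁺ [Ne]3s²3p¹.
S³⁺ loses a lone 3p electron whereas P³⁺ must break into a filled 3s² pair, so IE_4(P) > IE_4(S) even though S has the higher nuclear charge.
The numbers (kJ/mol): Na 9543, Al 11577, P 4964, S 4556.
So the fourth ionization energies run S < P < Na < Al.

Al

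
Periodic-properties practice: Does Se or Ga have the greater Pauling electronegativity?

Se

Ga is in period 4, group 13; Se is in period 4, group 16.
Smaller atoms with higher effective nuclear charge are more electronegative.
All lie in period 4, so electronegativity increases left to right.
So Se has the greater Pauling electronegativity (Se > Ga).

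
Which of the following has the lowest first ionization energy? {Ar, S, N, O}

N is in period 2, group 15; O is in period 2, group 16; S is in period 3, group 16; Ar is in period 3, group 18.
IE₁ increases left→right with effective nuclear charge and decreases top→bottom as the valence shell moves farther out.
These span different periods and groups, so the two trends combine.
O > S: O sits above S in group 16, so the down-group effect alone puts O higher.
N > O: this pair runs against the simple trend — see the exception note.
Ar > N: the two effects oppose for this pair; the across-period effect wins (1521 vs 1402 kJ/mol).
Note the exception: N has a higher first ionization energy than O, contrary to the simple trend — pairing an electron in O's 2p⁴ costs repulsion energy, so O ionizes more easily than half-filled N (2p³).
Approximate values (kJ/mol): N 1402, O 1314, S 1000, Ar 1521.
The lowest first ionization energy among these belongs to S.

S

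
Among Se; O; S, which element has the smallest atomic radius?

O is in period 2, group 16; S is in period 3, group 16; Se is in period 4, group 16.
Across a period the added protons contract the valence shell; down a group each new principal shell makes the atom larger.
All are in group 16, so atomic radius increases down the group.
The smallest atomic radius among these belongs to O.

O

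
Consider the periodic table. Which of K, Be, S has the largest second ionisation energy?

K

IE_2 is the cost of taking one more electron from the +1 cation: K⁺ is the bare [Ar] core; Be⁺ still has 1 valence electron; S⁺ still has 5 valence electrons.
Core electrons are held far more tightly than valence electrons, so K tops the IE_2 order.
Valence configurations: Be⁺ [He]2s¹, S⁺ [Ne]3s²3p³.
The numbers (kJ/mol): K 3052, Be 1757, S 2252.
Putting it together, IE_2: Be < S < K.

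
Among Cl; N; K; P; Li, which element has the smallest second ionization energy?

Consider each +1 ion: Cl⁺ still has 6 valence electrons; N⁺ still has 4 valence electrons; K⁺ is the bare [Ar] core; P⁺ still has 4 valence electrons; Li⁺ is the bare [He] core.
Breaking into a closed-shell core is much more expensive than removing a leftover valence electron — K and Li have the largest IE_2 here.
Valence configurations: Cl⁺ [Ne]3s²3p⁴, N⁺ [He]2s²2p², P⁺ [Ne]3s²3p².
Approximate IE_2 values (kJ/mol): Cl 2298, N 2856, K 3052, P 1907, Li 7298.
So the second ionization energies run P < Cl < N < K < Li.

P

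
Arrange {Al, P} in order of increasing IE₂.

The second ionization energy removes an electron from the +1 ion. For each element: Al⁺ still has 2 valence electrons; P⁺ still has 4 valence electrons.
All are still removing valence electrons, so compare the +1 ions as you would atoms: IE_2 generally rises across a period (higher Z_eff) and falls down a group (larger shell), subject to the usual subshell exceptions.
Valence configurations: Al⁺ [Ne]3s², P⁺ [Ne]3s²3p².
Approximate IE_2 values (kJ/mol): Al 1817, P 1907.
Overall IE_2 order: Al < P.

Al, P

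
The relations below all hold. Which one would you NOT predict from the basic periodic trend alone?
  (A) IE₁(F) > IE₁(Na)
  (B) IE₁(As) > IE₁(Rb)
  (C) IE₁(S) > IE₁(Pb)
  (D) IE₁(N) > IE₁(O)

(D)

The general trend: IE₁ increases across a period and decreases down a group.
(A) F (period 2, group 17) vs Na (period 3, group 1): the stated order agrees with the simple trend.
(B) As (period 4, group 15) vs Rb (period 5, group 1): the stated order agrees with the simple trend.
(C) S (period 3, group 16) vs Pb (period 6, group 14): the stated order agrees with the simple trend.
(D) N (period 2, group 15) vs O (period 2, group 16): the stated order contradicts the simple trend.
The exception is (D): pairing an electron in O's 2p⁴ costs repulsion energy, so O ionizes more easily than half-filled N (2p³).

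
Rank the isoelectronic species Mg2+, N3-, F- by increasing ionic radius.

Mg2+ < F- < N3-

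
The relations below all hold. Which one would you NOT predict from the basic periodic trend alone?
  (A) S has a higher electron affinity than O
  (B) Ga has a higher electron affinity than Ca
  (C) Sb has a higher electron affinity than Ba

The general trend: electron affinity increases across a period and decreases down a group.
(A) S (period 3, group 16) vs O (period 2, group 16): the stated order contradicts the simple trend.
(B) Ga (period 4, group 13) vs Ca (period 4, group 2): the stated order agrees with the simple trend.
(C) Sb (period 5, group 15) vs Ba (period 6, group 2): the stated order agrees with the simple trend.
The exception is (A): the compact 2p subshell of O repels the added electron more than S's larger 3p does.

(A)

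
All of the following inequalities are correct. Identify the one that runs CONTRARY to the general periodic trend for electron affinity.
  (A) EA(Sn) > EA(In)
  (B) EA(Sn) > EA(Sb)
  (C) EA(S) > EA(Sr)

(B)

The general trend: electron affinity increases across a period and decreases down a group.
(A) Sn (period 5, group 14) vs In (period 5, group 13): the stated order agrees with the simple trend.
(B) Sn (period 5, group 14) vs Sb (period 5, group 15): the stated order contradicts the simple trend.
(C) S (period 3, group 16) vs Sr (period 5, group 2): the stated order agrees with the simple trend.
The exception is (B): adding an electron to Sb's half-filled 5p³ is unfavourable, so Sn has the more exothermic EA.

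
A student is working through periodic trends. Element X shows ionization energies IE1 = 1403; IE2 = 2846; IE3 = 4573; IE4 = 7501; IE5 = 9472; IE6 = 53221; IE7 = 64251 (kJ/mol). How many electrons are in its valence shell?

Look for the largest jump between consecutive ionization energies: IE6/IE5 ≈ 5.6, far larger than any earlier ratio.
That jump marks the point where a core electron is being removed. So the atom has 5 valence electrons.

5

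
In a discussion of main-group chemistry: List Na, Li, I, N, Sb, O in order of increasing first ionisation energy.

Na < Li < Sb < I < O < N

Li is in period 2, group 1; N is in period 2, group 15; O is in period 2, group 16; Na is in period 3, group 1; Sb is in period 5, group 15; I is in period 5, group 17.
IE₁ increases left→right with effective nuclear charge and decreases top→bottom as the valence shell moves farther out.
Neither a single period nor a single group — weigh both effects.
Li > Na: they share group 1; the group trend gives Li the larger value.
Sb > Li: period and group pull opposite ways; the across-period shift dominates (831 vs 520 kJ/mol).
I > Sb: both are in period 5; the period trend gives I the larger value.
O > I: period and group pull opposite ways; the down-group shift dominates (1314 vs 1008 kJ/mol).
N > O: this pair runs against the simple trend — see the exception note.
Note the exception: N has a higher first ionization energy than O, contrary to the simple trend — pairing an electron in O's 2p⁴ costs repulsion energy, so O ionizes more easily than half-filled N (2p³).
Tabulated first ionization energy (kJ/mol): Li 520, N 1402, O 1314, Na 496, Sb 831, I 1008.
So from lowest to highest: Na < Li < Sb < I < O < N.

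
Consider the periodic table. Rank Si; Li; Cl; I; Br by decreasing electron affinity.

Cl > Br > I > Si > Li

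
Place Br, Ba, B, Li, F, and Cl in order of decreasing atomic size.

Li is in period 2, group 1; B is in period 2, group 13; F is in period 2, group 17; Cl is in period 3, group 17; Br is in period 4, group 17; Ba is in period 6, group 2.
Radius decreases left→right (rising Z_eff, same n) and increases top→bottom (higher n).
Here both period and group differ, so the two effects have to be weighed against each other.
B > F: both are in period 2; the period trend gives B the larger value.
Cl > B: the two effects oppose for this pair; the down-group effect wins (99 vs 85 pm).
Br > Cl: Br sits below Cl in group 17, so the down-group effect alone puts Br larger.
Li > Br: period and group pull opposite ways; the across-period shift dominates (133 vs 114 pm).
Ba > Li: period and group pull opposite ways; the down-group shift dominates (196 vs 133 pm).
Tabulated atomic radius (pm): Li 133, B 85, F 64, Cl 99, Br 114, Ba 196.
So from largest to smallest: Ba > Li > Br > Cl > B > F.

Ba > Li > Br > Cl > B > F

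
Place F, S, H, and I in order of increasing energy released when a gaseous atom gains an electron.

H, S, I, F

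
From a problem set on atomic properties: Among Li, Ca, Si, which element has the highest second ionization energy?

After 1 electron has been removed, what remains? Li⁺ is the bare [He] core; Ca⁺ still has 1 valence electron; Si⁺ still has 3 valence electrons.
Pulling an electron out of a noble-gas core costs far more than removing a remaining valence electron, so Li sits at the high end of IE_2.
Valence configurations: Ca⁺ [Ar]4s¹, Si⁺ [Ne]3s²3p¹.
Approximate IE_2 values (kJ/mol): Li 7298, Ca 1145, Si 1577.
Putting it together, IE_2: Ca < Si < Li.

Li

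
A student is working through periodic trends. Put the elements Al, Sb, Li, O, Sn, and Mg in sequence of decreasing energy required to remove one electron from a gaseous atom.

Across a period the outer electron is held more tightly (higher IE₁); down a group it sits in a higher shell, more shielded, and comes off more easily.
These span different periods and groups, so the two trends combine.
Al > Li: period and group pull opposite ways; the across-period shift dominates (578 vs 520 kJ/mol).
Sn > Al: the two effects oppose for this pair; the across-period effect wins (709 vs 578 kJ/mol).
Mg > Sn: period and group pull opposite ways; the down-group shift dominates (738 vs 709 kJ/mol).
Sb > Mg: period and group pull opposite ways; the across-period shift dominates (831 vs 738 kJ/mol).
O > Sb: relative to Sb, both the across-period and down-group shifts push O's first ionization energy up.
Note the exception: Mg has a higher first ionization energy than Al, contrary to the simple trend — Al's single 3p electron is easier to remove than one from Mg's filled 3s².
For reference (kJ/mol): Li 520, O 1314, Mg 738, Al 578, Sn 709, Sb 831.
So from highest to lowest: O > Sb > Mg > Sn > Al > Li.

O > Sb > Mg > Sn > Al > Li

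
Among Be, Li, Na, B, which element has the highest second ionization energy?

After 1 electron has been removed, what remains? Be⁺ still has 1 valence electron; Li⁺ is the bare [He] core; Na⁺ is the bare [Ne] core; B⁺ still has 2 valence electrons.
Core electrons are held far more tightly than valence electrons, so Na and Li top the IE_2 order.
Valence configurations: Be⁺ [He]2s¹, B⁺ [He]2s².
Tabulated IE_2 (kJ/mol): Be 1757, Li 7298, Na 4562, B 2427.
So the second ionization energies run Be < B < Na < Li.

Li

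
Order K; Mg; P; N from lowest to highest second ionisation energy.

Mg < P < N < K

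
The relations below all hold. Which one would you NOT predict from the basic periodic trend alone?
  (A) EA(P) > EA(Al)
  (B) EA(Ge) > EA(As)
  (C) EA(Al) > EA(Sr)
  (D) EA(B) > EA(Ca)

The general trend: electron affinity increases across a period and decreases down a group.
(A) P (period 3, group 15) vs Al (period 3, group 13): the stated order agrees with the simple trend.
(B) Ge (period 4, group 14) vs As (period 4, group 15): the stated order contradicts the simple trend.
(C) Al (period 3, group 13) vs Sr (period 5, group 2): the stated order agrees with the simple trend.
(D) B (period 2, group 13) vs Ca (period 4, group 2): the stated order agrees with the simple trend.
The exception is (B): adding an electron to As's half-filled 4p³ is unfavourable, so Ge (4p²) has the more exothermic EA.

(B)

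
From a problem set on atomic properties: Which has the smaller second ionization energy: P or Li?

Consider each +1 ion: P⁺ still has 4 valence electrons; Li⁺ is the bare [He] core.
Pulling an electron out of a noble-gas core costs far more than removing a remaining valence electron, so Li sits at the high end of IE_2.
Approximate IE_2 values (kJ/mol): P 1907, Li 7298.
Hence IE_2: P < Li.

P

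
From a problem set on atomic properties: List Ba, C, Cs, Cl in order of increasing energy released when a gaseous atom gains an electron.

C is in period 2, group 14; Cl is in period 3, group 17; Cs is in period 6, group 1; Ba is in period 6, group 2.
Adding an electron releases more energy for atoms nearer the top right (short of the noble gases).
Neither a single period nor a single group — weigh both effects.
Cs > Ba: this pair runs against the simple trend — see the exception note.
C > Cs: relative to Cs, both the across-period and down-group shifts push C's electron affinity up.
Cl > C: the two effects oppose for this pair; the across-period effect wins (349 vs 122 kJ/mol).
Note the exception: Cs has a higher electron affinity than Ba, contrary to the simple trend — adding an electron to Ba (ns²) has to open a new, higher-energy np subshell, which is unfavourable.
For reference (kJ/mol): C 122, Cl 349, Cs 46, Ba 14.
So from lowest to highest: Ba < Cs < C < Cl.

Ba < Cs < C < Cl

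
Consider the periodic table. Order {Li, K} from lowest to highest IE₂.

K < Li

The second ionization energy removes an electron from the +1 ion. For each element: Li⁺ is the bare [He] core; K⁺ is the bare [Ar] core.
All of these are removing an electron from a noble-gas core or deeper; the smaller core (lower principal quantum number) is held far more tightly, and within a period the higher nuclear charge binds the same core more tightly.
Tabulated IE_2 (kJ/mol): Li 7298, K 3052.
Putting it together, IE_2: K < Li.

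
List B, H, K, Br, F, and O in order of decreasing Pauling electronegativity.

Smaller atoms with higher effective nuclear charge are more electronegative.
These span different periods and groups, so the two trends combine.
B > K: relative to K, both the across-period and down-group shifts push B's electronegativity up.
H > B: period and group pull opposite ways; the down-group shift dominates (2.20 vs 2.04).
Br > H: period and group pull opposite ways; the across-period shift dominates (2.96 vs 2.20).
O > Br: the two effects oppose for this pair; the down-group effect wins (3.44 vs 2.96).
F > O: both are in period 2; the period trend gives F the larger value.
Approximate values (Pauling): H 2.20, B 2.04, O 3.44, F 3.98, K 0.82, Br 2.96.
So from highest to lowest: F > O > Br > H > B > K.

F > O > Br > H > B > K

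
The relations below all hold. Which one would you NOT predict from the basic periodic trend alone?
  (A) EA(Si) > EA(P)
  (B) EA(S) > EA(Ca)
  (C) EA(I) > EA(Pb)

(A)

The general trend: electron affinity increases across a period and decreases down a group.
(A) Si (period 3, group 14) vs P (period 3, group 15): the stated order contradicts the simple trend.
(B) S (period 3, group 16) vs Ca (period 4, group 2): the stated order agrees with the simple trend.
(C) I (period 5, group 17) vs Pb (period 6, group 14): the stated order agrees with the simple trend.
The exception is (A): adding an electron to P's half-filled 3p³ is unfavourable, so Si (3p²) has the more exothermic EA.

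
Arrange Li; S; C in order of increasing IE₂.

After 1 electron has been removed, what remains? Li⁺ is the bare [He] core; S⁺ still has 5 valence electrons; C⁺ still has 3 valence electrons.
Breaking into a closed-shell core is much more expensive than removing a leftover valence electron — Li has the largest IE_2 here.
Valence configurations: S⁺ [Ne]3s²3p³, C⁺ [He]2s²2p¹.
Approximate IE_2 values (kJ/mol): Li 7298, S 2252, C 2353.
Overall IE_2 order: S < C < Li.

S < C < Li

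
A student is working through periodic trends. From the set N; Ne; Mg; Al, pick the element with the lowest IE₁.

Al

N is in period 2, group 15; Ne is in period 2, group 18; Mg is in period 3, group 2; Al is in period 3, group 13.
First ionization energy rises across a period (greater Z_eff holds electrons more tightly) and falls down a group (valence electrons are farther from the nucleus).
These span different periods and groups, so the two trends combine.
Mg > Al: this pair runs against the simple trend — see the exception note.
N > Mg: relative to Mg, both the across-period and down-group shifts push N's first ionization energy up.
Ne > N: Ne lies to the right of N in period 2, so the across-period effect alone puts Ne higher.
Note the exception: Mg has a higher first ionization energy than Al, contrary to the simple trend — Al's single 3p electron is easier to remove than one from Mg's filled 3s².
Approximate values (kJ/mol): N 1402, Ne 2081, Mg 738, Al 578.
The lowest IE₁ among these belongs to Al.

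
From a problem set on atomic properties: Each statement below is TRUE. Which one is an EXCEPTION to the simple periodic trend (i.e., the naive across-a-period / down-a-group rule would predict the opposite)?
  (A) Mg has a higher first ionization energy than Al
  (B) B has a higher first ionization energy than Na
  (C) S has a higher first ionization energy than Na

The general trend: first ionization energy increases across a period and decreases down a group.
(A) Mg (period 3, group 2) vs Al (period 3, group 13): the stated order contradicts the simple trend.
(B) B (period 2, group 13) vs Na (period 3, group 1): the stated order agrees with the simple trend.
(C) S (period 3, group 16) vs Na (period 3, group 1): the stated order agrees with the simple trend.
The exception is (A): Al's single 3p electron is easier to remove than one from Mg's filled 3s².

(A)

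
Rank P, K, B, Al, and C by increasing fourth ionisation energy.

P, K, C, Al, B

Consider each +3 ion: P³⁺ still has 2 valence electrons; K³⁺ is already 2 electrons into the core; B³⁺ is the bare [He] core; Al³⁺ is the bare [Ne] core; C³⁺ still has 1 valence electron.
Usually core removal costs more than valence removal, but here the competition is close: a tightly held n=2 valence electron can cost more to remove than an n=3 core electron, so the actual values have to decide it.
Valence configurations: P³⁺ [Ne]3s², C³⁺ [He]2s¹.
Approximate IE_4 values (kJ/mol): P 4964, K 5877, B 25026, Al 11577, C 6223.
Hence IE_4: P < K < C < Al < B.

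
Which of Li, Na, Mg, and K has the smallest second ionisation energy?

Mg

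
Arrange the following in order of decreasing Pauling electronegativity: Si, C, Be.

C > Si > Be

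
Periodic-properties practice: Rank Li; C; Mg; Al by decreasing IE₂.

Li > C > Al > Mg

After 1 electron has been removed, what remains? Li⁺ is the bare [He] core; C⁺ still has 3 valence electrons; Mg⁺ still has 1 valence electron; Al⁺ still has 2 valence electrons.
Core electrons are held far more tightly than valence electrons, so Li tops the IE_2 order.
Valence configurations: C⁺ [He]2s²2p¹, Mg⁺ [Ne]3s¹, Al⁺ [Ne]3s².
Approximate IE_2 values (kJ/mol): Li 7298, C 2353, Mg 1451, Al 1817.
Hence IE_2: Mg < Al < C < Li.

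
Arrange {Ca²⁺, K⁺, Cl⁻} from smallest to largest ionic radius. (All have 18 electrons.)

Ca²⁺ < K⁺ < Cl⁻

All of these have 18 electrons, so size is governed by nuclear charge alone: the more protons, the stronger the pull on the same electron cloud, and the smaller the ion.
Nuclear charges: Ca²⁺ (Z=20), K⁺ (Z=19), Cl⁻ (Z=17).
Smallest to largest: Ca²⁺ < K⁺ < Cl⁻.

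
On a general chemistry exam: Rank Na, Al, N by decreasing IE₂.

The second ionization energy removes an electron from the +1 ion. For each element: Na⁺ is the bare [Ne] core; Al⁺ still has 2 valence electrons; N⁺ still has 4 valence electrons.
Breaking into a closed-shell core is much more expensive than removing a leftover valence electron — Na has the largest IE_2 here.
Valence configurations: Al⁺ [Ne]3s², N⁺ [He]2s²2p².
The numbers (kJ/mol): Na 4562, Al 1817, N 2856.
So the second ionization energies run Al < N < Na.

Na, N, Al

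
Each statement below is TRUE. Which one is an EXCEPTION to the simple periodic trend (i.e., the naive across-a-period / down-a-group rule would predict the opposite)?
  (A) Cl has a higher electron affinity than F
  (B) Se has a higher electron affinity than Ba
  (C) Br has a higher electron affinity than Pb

(A)

The general trend: electron affinity increases across a period and decreases down a group.
(A) Cl (period 3, group 17) vs F (period 2, group 17): the stated order contradicts the simple trend.
(B) Se (period 4, group 16) vs Ba (period 6, group 2): the stated order agrees with the simple trend.
(C) Br (period 4, group 17) vs Pb (period 6, group 14): the stated order agrees with the simple trend.
The exception is (A): F's small 2p subshell makes the incoming electron feel strong e⁻–e⁻ repulsion, so Cl actually releases more energy on gaining an electron.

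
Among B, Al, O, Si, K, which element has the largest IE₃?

IE_3 is the cost of taking one more electron from the +2 cation: B²⁺ still has 1 valence electron; Al²⁺ still has 1 valence electron; O²⁺ still has 4 valence electrons; Si²⁺ still has 2 valence electrons; K²⁺ is already 1 electron into the core.
Usually core removal costs more than valence removal, but here the competition is close: a tightly held n=2 valence electron can cost more to remove than an n=3 core electron, so the actual values have to decide it.
Valence configurations: B²⁺ [He]2s¹, Al²⁺ [Ne]3s¹, O²⁺ [He]2s²2p², Si²⁺ [Ne]3s².
Approximate IE_3 values (kJ/mol): B 3660, Al 2745, O 5300, Si 3232, K 4420.
Hence IE_3: Al < Si < B < K < O.

O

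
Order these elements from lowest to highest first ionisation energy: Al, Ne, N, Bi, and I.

Al < Bi < I < N < Ne

N is in period 2, group 15; Ne is in period 2, group 18; Al is in period 3, group 13; I is in period 5, group 17; Bi is in period 6, group 15.
First ionization energy rises across a period (greater Z_eff holds electrons more tightly) and falls down a group (valence electrons are farther from the nucleus).
These span different periods and groups, so the two trends combine.
Bi > Al: period and group pull opposite ways; the across-period shift dominates (703 vs 578 kJ/mol).
I > Bi: both effects reinforce here, so I is clearly the higher of the two.
N > I: the two effects oppose for this pair; the down-group effect wins (1402 vs 1008 kJ/mol).
Ne > N: both are in period 2; the period trend gives Ne the larger value.
Approximate values (kJ/mol): N 1402, Ne 2081, Al 578, I 1008, Bi 703.
So from lowest to highest: Al < Bi < I < N < Ne.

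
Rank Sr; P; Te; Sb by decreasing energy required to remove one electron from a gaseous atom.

First ionization energy rises across a period (greater Z_eff holds electrons more tightly) and falls down a group (valence electrons are farther from the nucleus).
These span different periods and groups, so the two trends combine.
Sb > Sr: both are in period 5; the period trend gives Sb the larger value.
Te > Sb: both are in period 5; the period trend gives Te the larger value.
P > Te: period and group pull opposite ways; the down-group shift dominates (1012 vs 869 kJ/mol).
Approximate values (kJ/mol): P 1012, Sr 550, Sb 831, Te 869.
So from highest to lowest: P > Te > Sb > Sr.

P, Te, Sb, Sr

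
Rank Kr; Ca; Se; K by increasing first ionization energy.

K < Ca < Se < Kr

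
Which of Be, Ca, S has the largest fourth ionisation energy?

Be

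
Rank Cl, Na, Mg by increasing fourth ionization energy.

Consider each +3 ion: Cl³⁺ still has 4 valence electrons; Na³⁺ is already 2 electrons into the core; Mg³⁺ is already 1 electron into the core.
Pulling an electron out of a noble-gas core costs far more than removing a remaining valence electron, so Na and Mg sit at the high end of IE_4.
The numbers (kJ/mol): Cl 5159, Na 9543, Mg 10543.
Hence IE_4: Cl < Na < Mg.

Cl < Na < Mg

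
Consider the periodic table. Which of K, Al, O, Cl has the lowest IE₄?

Cl

After 3 electrons have been removed, what remains? K³⁺ is already 2 electrons into the core; Al³⁺ is the bare [Ne] core; O³⁺ still has 3 valence electrons; Cl³⁺ still has 4 valence electrons.
Usually core removal costs more than valence removal, but here the competition is close: a tightly held n=2 valence electron can cost more to remove than an n=3 core electron, so the actual values have to decide it.
Valence configurations: O³⁺ [He]2s²2p¹, Cl³⁺ [Ne]3s²3p².
The numbers (kJ/mol): K 5877, Al 11577, O 7469, Cl 5159.
So the fourth ionization energies run Cl < K < O < Al.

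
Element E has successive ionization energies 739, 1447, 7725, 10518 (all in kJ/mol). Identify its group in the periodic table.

Group 2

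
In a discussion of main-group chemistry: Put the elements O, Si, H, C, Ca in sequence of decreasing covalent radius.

H is in period 1, group 1; C is in period 2, group 14; O is in period 2, group 16; Si is in period 3, group 14; Ca is in period 4, group 2.
Atomic radius shrinks across a period as nuclear charge pulls the same shell inward, and grows down a group as new shells are added.
Here both period and group differ, so the two effects have to be weighed against each other.
O > H: the two effects oppose for this pair; the down-group effect wins (63 vs 32 pm).
C > O: C lies to the left of O in period 2, so the across-period effect alone puts C larger.
Si > C: Si sits below C in group 14, so the down-group effect alone puts Si larger.
Ca > Si: both effects reinforce here, so Ca is clearly the larger of the two.
Approximate values (pm): H 32, C 75, O 63, Si 116, Ca 171.
So from largest to smallest: Ca > Si > C > O > H.

Ca > Si > C > O > H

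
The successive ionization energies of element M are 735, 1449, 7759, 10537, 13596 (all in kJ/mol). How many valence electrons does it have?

Look for the largest jump between consecutive ionization energies: IE3/IE2 ≈ 5.4, far larger than any earlier ratio.
That jump marks the point where a core electron is being removed. So the atom has 2 valence electrons.

2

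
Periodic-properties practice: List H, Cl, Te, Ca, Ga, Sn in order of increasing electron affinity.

Ca, Ga, H, Sn, Te, Cl

H is in period 1, group 1; Cl is in period 3, group 17; Ca is in period 4, group 2; Ga is in period 4, group 13; Sn is in period 5, group 14; Te is in period 5, group 16.
Electron affinity generally becomes more exothermic across a period toward the halogens and less exothermic down a group.
These span different periods and groups, so the two trends combine.
Ga > Ca: both are in period 4; the period trend gives Ga the larger value.
H > Ga: period and group pull opposite ways; the down-group shift dominates (73 vs 29 kJ/mol).
Sn > H: period and group pull opposite ways; the across-period shift dominates (107 vs 73 kJ/mol).
Te > Sn: both are in period 5; the period trend gives Te the larger value.
Cl > Te: relative to Te, both the across-period and down-group shifts push Cl's electron affinity up.
Tabulated electron affinity (kJ/mol): H 73, Cl 349, Ca 2, Ga 29, Sn 107, Te 190.
So from lowest to highest: Ca < Ga < H < Sn < Te < Cl.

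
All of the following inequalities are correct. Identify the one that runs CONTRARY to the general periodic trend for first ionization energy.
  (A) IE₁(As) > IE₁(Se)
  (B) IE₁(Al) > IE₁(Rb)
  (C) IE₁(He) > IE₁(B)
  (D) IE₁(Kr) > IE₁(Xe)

The general trend: first ionization energy increases across a period and decreases down a group.
(A) As (period 4, group 15) vs Se (period 4, group 16): the stated order contradicts the simple trend.
(B) Al (period 3, group 13) vs Rb (period 5, group 1): the stated order agrees with the simple trend.
(C) He (period 1, group 18) vs B (period 2, group 13): the stated order agrees with the simple trend.
(D) Kr (period 4, group 18) vs Xe (period 5, group 18): the stated order agrees with the simple trend.
The exception is (A): Se (4p⁴) ionizes more easily than half-filled As (4p³).

(A)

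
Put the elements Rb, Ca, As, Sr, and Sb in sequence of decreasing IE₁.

As > Sb > Ca > Sr > Rb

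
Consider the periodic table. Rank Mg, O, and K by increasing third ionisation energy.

K, O, Mg

Consider each +2 ion: Mg²⁺ is the bare [Ne] core; O²⁺ still has 4 valence electrons; K²⁺ is already 1 electron into the core.
Usually core removal costs more than valence removal, but here the competition is close: a tightly held n=2 valence electron can cost more to remove than an n=3 core electron, so the actual values have to decide it.
Approximate IE_3 values (kJ/mol): Mg 7733, O 5300, K 4420.
Putting it together, IE_3: K < O < Mg.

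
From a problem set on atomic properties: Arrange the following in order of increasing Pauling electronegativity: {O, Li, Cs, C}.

Cs < Li < C < O

Smaller atoms with higher effective nuclear charge are more electronegative.
Neither a single period nor a single group — weigh both effects.
Li > Cs: Li sits above Cs in group 1, so the down-group effect alone puts Li higher.
C > Li: both are in period 2; the period trend gives C the larger value.
O > C: O lies to the right of C in period 2, so the across-period effect alone puts O higher.
Tabulated electronegativity (Pauling): Li 0.98, C 2.55, O 3.44, Cs 0.79.
So from lowest to highest: Cs < Li < C < O.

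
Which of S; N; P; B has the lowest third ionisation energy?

IE_3 is the cost of taking one more electron from the +2 cation: S²⁺ still has 4 valence electrons; N²⁺ still has 3 valence electrons; P²⁺ still has 3 valence electrons; B²⁺ still has 1 valence electron.
All are still removing valence electrons, so compare the +2 ions as you would atoms: IE_3 generally rises across a period (higher Z_eff) and falls down a group (larger shell), subject to the usual subshell exceptions.
Valence configurations: S²⁺ [Ne]3s²3p², N²⁺ [He]2s²2p¹, P²⁺ [Ne]3s²3p¹, B²⁺ [He]2s¹.
Tabulated IE_3 (kJ/mol): S 3357, N 4578, P 2914, B 3660.
Putting it together, IE_3: P < S < B < N.

P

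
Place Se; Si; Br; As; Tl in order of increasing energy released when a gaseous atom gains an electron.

Atoms with high Z_eff and room in the valence shell (especially the halogens) have the most exothermic electron affinities.
Here both period and group differ, so the two effects have to be weighed against each other.
As > Tl: relative to Tl, both the across-period and down-group shifts push As's electron affinity up.
Si > As: the two effects oppose for this pair; the down-group effect wins (134 vs 78 kJ/mol).
Se > Si: the two effects oppose for this pair; the across-period effect wins (195 vs 134 kJ/mol).
Br > Se: Br lies to the right of Se in period 4, so the across-period effect alone puts Br higher.
For reference (kJ/mol): Si 134, As 78, Se 195, Br 325, Tl 19.
So from lowest to highest: Tl < As < Si < Se < Br.

Tl < As < Si < Se < Br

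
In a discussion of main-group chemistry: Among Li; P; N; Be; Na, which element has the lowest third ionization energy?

P

The third ionization energy removes an electron from the +2 ion. For each element: Li²⁺ is already 1 electron into the core; P²⁺ still has 3 valence electrons; N²⁺ still has 3 valence electrons; Be²⁺ is the bare [He] core; Na²⁺ is already 1 electron into the core.
Core electrons are held far more tightly than valence electrons, so Na, Li and Be top the IE_3 order.
Valence configurations: P²⁺ [Ne]3s²3p¹, N²⁺ [He]2s²2p¹.
Tabulated IE_3 (kJ/mol): Li 11815, P 2914, N 4578, Be 14849, Na 6910.
Hence IE_3: P < N < Na < Li < Be.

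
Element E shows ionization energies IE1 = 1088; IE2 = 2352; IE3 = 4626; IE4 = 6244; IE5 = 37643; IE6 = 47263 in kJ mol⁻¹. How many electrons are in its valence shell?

4

Look for the largest jump between consecutive ionization energies: IE5/IE4 ≈ 6.0, far larger than any earlier ratio.
That jump marks the point where a core electron is being removed. So the atom has 4 valence electrons.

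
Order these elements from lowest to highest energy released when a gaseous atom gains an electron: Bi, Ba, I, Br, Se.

Ba < Bi < Se < I < Br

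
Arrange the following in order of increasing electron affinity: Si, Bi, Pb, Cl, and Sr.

Si is in period 3, group 14; Cl is in period 3, group 17; Sr is in period 5, group 2; Pb is in period 6, group 14; Bi is in period 6, group 15.
EA tends to increase across a period and decrease down a group, though the pattern is less regular than for IE or radius.
Here both period and group differ, so the two effects have to be weighed against each other.
Pb > Sr: period and group pull opposite ways; the across-period shift dominates (35 vs 5 kJ/mol).
Bi > Pb: both are in period 6; the period trend gives Bi the larger value.
Si > Bi: the two effects oppose for this pair; the down-group effect wins (134 vs 91 kJ/mol).
Cl > Si: both are in period 3; the period trend gives Cl the larger value.
Approximate values (kJ/mol): Si 134, Cl 349, Sr 5, Pb 35, Bi 91.
So from lowest to highest: Sr < Pb < Bi < Si < Cl.

Sr, Pb, Bi, Si, Cl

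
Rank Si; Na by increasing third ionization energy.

After 2 electrons have been removed, what remains? Si²⁺ still has 2 valence electrons; Na²⁺ is already 1 electron into the core.
Core electrons are held far more tightly than valence electrons, so Na tops the IE_3 order.
Tabulated IE_3 (kJ/mol): Si 3232, Na 6910.
Hence IE_3: Si < Na.

Si, Na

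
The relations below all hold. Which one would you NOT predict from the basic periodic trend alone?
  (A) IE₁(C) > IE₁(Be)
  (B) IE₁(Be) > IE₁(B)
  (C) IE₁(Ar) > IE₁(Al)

The general trend: first ionization energy increases across a period and decreases down a group.
(A) C (period 2, group 14) vs Be (period 2, group 2): the stated order agrees with the simple trend.
(B) Be (period 2, group 2) vs B (period 2, group 13): the stated order contradicts the simple trend.
(C) Ar (period 3, group 18) vs Al (period 3, group 13): the stated order agrees with the simple trend.
The exception is (B): removing B's lone 2p electron is easier than breaking Be's filled 2s².

(B)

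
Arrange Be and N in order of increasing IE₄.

Consider each +3 ion: Be³⁺ is already 1 electron into the core; N³⁺ still has 2 valence electrons.
Breaking into a closed-shell core is much more expensive than removing a leftover valence electron — Be has the largest IE_4 here.
The numbers (kJ/mol): Be 21007, N 7475.
Hence IE_4: N < Be.

N < Be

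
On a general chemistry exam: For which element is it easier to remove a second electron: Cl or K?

Cl

Consider each +1 ion: Cl⁺ still has 6 valence electrons; K⁺ is the bare [Ar] core.
Pulling an electron out of a noble-gas core costs far more than removing a remaining valence electron, so K sits at the high end of IE_2.
Approximate IE_2 values (kJ/mol): Cl 2298, K 3052.
So the second ionization energies run Cl < K.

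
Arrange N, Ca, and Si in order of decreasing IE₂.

N, Si, Ca

IE_2 is the cost of taking one more electron from the +1 cation: N⁺ still has 4 valence electrons; Ca⁺ still has 1 valence electron; Si⁺ still has 3 valence electrons.
All are still removing valence electrons, so compare the +1 ions as you would atoms: IE_2 generally rises across a period (higher Z_eff) and falls down a group (larger shell), subject to the usual subshell exceptions.
Valence configurations: N⁺ [He]2s²2p², Ca⁺ [Ar]4s¹, Si⁺ [Ne]3s²3p¹.
The numbers (kJ/mol): N 2856, Ca 1145, Si 1577.
So the second ionization energies run Ca < Si < N.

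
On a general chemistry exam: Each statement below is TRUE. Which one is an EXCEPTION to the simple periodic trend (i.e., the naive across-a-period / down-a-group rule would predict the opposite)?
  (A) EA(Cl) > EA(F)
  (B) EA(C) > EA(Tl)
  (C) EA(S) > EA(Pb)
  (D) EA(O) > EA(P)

(A)

The general trend: electron affinity increases across a period and decreases down a group.
(A) Cl (period 3, group 17) vs F (period 2, group 17): the stated order contradicts the simple trend.
(B) C (period 2, group 14) vs Tl (period 6, group 13): the stated order agrees with the simple trend.
(C) S (period 3, group 16) vs Pb (period 6, group 14): the stated order agrees with the simple trend.
(D) O (period 2, group 16) vs P (period 3, group 15): the stated order agrees with the simple trend.
The exception is (A): F's small 2p subshell makes the incoming electron feel strong e⁻–e⁻ repulsion, so Cl actually releases more energy on gaining an electron.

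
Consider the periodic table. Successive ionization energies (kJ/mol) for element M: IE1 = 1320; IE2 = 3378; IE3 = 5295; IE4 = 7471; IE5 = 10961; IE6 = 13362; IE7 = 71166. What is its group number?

Group 16

Look for the largest jump between consecutive ionization energies: IE7/IE6 ≈ 5.3, far larger than any earlier ratio.
That jump marks the point where a core electron is being removed. So the atom has 6 valence electrons.
A main-group element with 6 valence electrons is in group 16.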